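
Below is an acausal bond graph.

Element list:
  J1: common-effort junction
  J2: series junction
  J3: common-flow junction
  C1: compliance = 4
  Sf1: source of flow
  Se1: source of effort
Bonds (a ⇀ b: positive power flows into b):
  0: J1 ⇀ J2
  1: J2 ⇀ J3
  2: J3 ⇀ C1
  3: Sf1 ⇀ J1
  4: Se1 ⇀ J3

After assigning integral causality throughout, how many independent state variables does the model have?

β3 →Sf1  (Sf1: flow source, stroke at near end)
β4 →J3  (Se1 (Se) sets effort on bond)
β0 →J1  (only one effort-in slot at J1)
β1 →J2  (J2 flow already set via bond 0)
β2 →J3  (J3 flow already set via bond 1)

1  (C1 all integral)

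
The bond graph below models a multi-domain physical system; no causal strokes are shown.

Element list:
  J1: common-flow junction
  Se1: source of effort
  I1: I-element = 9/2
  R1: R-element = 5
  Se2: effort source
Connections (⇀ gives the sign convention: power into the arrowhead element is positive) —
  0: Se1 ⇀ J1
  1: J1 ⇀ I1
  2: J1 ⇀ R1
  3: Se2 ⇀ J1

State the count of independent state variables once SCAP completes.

#0 stroke→J1  (source Se1 imposes e)
#3 stroke→J1  (source Se2 imposes e)
#1 stroke→I1  (I1: I, integral causality)
#2 stroke→J1  (common-f at J1 fixed by 1)

1  (I1 all integral)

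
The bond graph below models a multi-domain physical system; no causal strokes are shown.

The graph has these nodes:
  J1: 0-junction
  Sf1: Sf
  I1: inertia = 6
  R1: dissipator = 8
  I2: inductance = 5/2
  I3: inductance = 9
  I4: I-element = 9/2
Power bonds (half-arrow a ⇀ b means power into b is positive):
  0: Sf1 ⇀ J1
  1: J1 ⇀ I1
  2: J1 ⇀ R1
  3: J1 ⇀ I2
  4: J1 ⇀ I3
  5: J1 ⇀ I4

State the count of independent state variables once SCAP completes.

bond 0 →Sf1  (source Sf1 imposes f)
bond 1 →I1  (I1 outputs flow p/I1)
bond 3 →I2  (I2 outputs flow p/I2)
bond 4 →I3  (I3 outputs flow p/I3)
bond 5 →I4  (I4 integral (f out))
bond 2 →J1  (closing 0-jn rule on J1)

4  (I1, I2, I3, I4 all integral)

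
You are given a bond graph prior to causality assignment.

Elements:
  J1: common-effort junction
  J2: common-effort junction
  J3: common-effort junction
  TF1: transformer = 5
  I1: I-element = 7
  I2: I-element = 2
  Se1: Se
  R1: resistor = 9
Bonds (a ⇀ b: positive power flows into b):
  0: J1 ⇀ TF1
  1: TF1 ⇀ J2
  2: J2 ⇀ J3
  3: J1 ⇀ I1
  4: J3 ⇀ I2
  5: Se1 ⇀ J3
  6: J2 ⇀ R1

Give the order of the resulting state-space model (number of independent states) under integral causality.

b5 →J3  (source Se1 imposes e)
b2 →J2  (J3: bond 5 brought effort, rest push out)
b4 →I2  (J3: bond 5 brought effort, rest push out)
b1 →TF1  (J2: bond 2 brought effort, rest push out)
b6 →R1  (0-jn J2 has e-setter on 2)
b0 →J1  (TF1 one-in-one-out from 1)
b3 →I1  (J1 effort already set via bond 0)

2  (I1, I2 all integral)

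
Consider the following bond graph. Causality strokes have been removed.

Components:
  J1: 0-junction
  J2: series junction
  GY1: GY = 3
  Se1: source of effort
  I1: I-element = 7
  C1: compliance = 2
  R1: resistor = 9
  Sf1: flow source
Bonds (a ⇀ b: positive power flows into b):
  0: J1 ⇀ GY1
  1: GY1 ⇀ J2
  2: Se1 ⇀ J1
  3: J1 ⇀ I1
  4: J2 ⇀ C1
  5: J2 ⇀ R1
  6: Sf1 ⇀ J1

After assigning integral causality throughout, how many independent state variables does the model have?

2  (C1, I1 all integral)

#2 →J1  (source Se1 imposes e)
#6 →Sf1  (Sf1 (Sf) sets flow on bond)
#0 →GY1  (0-jn J1 has e-setter on 2)
#3 →I1  (J1 effort already set via bond 2)
#1 →GY1  (GY GY1: same side as bond 0)
#4 →J2  (J2 flow already set via bond 1)
#5 →J2  (1-jn J2 has f-setter on 1)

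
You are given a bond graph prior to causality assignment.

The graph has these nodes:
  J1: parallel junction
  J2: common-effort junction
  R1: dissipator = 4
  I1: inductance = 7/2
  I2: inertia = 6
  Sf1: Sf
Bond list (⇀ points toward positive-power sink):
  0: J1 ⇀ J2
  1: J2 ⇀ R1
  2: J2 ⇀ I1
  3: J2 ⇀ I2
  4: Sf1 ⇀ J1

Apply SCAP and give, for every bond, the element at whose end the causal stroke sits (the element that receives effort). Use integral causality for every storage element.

bond 0 →J1
bond 1 →J2
bond 2 →I1
bond 3 →I2
bond 4 →Sf1

β4 →Sf1  (source Sf1 imposes f)
β0 →J1  (J1: last free bond brings effort in)
β2 →I1  (prefer integral on I1)
β3 →I2  (I2 integral (f out))
β1 →J2  (J2: last free bond brings effort in)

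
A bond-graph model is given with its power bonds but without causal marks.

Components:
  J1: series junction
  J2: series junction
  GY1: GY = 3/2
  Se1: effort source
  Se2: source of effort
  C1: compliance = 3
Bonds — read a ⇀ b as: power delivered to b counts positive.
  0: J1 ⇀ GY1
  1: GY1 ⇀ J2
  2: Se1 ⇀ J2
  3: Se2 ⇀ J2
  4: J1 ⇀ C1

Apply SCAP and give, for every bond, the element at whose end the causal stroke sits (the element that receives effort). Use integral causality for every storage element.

b2 stroke at J2  (Se1 (Se) sets effort on bond)
b3 stroke at J2  (Se2: effort source, stroke at far end)
b1 stroke at GY1  (only one flow-in slot at J2)
b0 stroke at GY1  (through GY1, causality inverts; strokes same side of GY1)
b4 stroke at J1  (J1: bond 0 brought flow, rest push out)

β0 |GY1
β1 |GY1
β2 |J2
β3 |J2
β4 |J1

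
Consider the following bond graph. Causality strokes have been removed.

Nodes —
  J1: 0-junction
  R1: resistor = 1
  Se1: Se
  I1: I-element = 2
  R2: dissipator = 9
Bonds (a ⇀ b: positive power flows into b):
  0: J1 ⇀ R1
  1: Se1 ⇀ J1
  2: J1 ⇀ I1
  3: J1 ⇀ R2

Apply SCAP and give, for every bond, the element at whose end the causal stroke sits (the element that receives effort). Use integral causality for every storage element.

b1 stroke at J1  (Se1 (Se) sets effort on bond)
b0 stroke at R1  (J1 effort already set via bond 1)
b2 stroke at I1  (common-e at J1 fixed by 1)
b3 stroke at R2  (J1: bond 1 brought effort, rest push out)

β0 |R1
β1 |J1
β2 |I1
β3 |R2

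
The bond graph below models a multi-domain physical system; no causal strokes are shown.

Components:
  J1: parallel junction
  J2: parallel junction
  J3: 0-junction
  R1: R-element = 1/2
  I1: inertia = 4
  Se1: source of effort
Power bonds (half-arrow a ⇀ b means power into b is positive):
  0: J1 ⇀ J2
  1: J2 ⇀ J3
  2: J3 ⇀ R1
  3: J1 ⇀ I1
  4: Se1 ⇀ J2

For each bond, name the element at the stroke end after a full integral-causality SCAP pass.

β0 stroke at J1
β1 stroke at J3
β2 stroke at R1
β3 stroke at I1
β4 stroke at J2

β4 |J2  (Se1 (Se) sets effort on bond)
β0 |J1  (J2 effort already set via bond 4)
β1 |J3  (common-e at J2 fixed by 4)
β2 |R1  (0-jn J3 has e-setter on 1)
β3 |I1  (J1: bond 0 brought effort, rest push out)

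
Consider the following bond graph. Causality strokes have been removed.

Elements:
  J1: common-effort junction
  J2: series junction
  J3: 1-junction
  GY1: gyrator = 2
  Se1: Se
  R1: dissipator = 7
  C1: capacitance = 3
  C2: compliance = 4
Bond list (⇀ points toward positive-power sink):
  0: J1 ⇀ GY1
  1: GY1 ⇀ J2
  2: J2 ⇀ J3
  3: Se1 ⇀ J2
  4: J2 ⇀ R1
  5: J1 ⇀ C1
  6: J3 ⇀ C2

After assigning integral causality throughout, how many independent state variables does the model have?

2  (C1, C2 all integral)

#3 |J2  (Se1: effort source, stroke at far end)
#5 |J1  (prefer integral on C1)
#0 |GY1  (common-e at J1 fixed by 5)
#1 |GY1  (through GY1, causality inverts; strokes same side of GY1)
#2 |J2  (common-f at J2 fixed by 1)
#4 |J2  (J2 flow already set via bond 1)
#6 |J3  (common-f at J3 fixed by 2)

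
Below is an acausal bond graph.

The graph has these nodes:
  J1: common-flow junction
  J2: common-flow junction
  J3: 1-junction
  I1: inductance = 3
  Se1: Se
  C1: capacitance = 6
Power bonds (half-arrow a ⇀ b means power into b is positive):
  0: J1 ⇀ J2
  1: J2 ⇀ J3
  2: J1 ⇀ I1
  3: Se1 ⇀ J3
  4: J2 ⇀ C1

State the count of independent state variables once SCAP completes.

2  (C1, I1 all integral)

bond 3 |J3  (Se1: effort source, stroke at far end)
bond 1 |J2  (only one flow-in slot at J3)
bond 2 |I1  (I1 integral (f out))
bond 0 |J1  (1-jn J1 has f-setter on 2)
bond 4 |J2  (J2: bond 0 brought flow, rest push out)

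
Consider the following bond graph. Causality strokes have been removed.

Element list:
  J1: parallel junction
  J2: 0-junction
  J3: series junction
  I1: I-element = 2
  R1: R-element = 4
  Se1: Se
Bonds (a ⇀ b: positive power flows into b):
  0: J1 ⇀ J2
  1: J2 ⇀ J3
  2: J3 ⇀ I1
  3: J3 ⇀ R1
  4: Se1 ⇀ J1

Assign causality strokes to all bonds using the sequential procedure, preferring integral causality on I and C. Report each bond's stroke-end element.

bond 4 |J1  (Se1 (Se) sets effort on bond)
bond 0 |J2  (common-e at J1 fixed by 4)
bond 1 |J3  (0-jn J2 has e-setter on 0)
bond 2 |I1  (I1: I, integral causality)
bond 3 |J3  (J3: bond 2 brought flow, rest push out)

b0 stroke→J2
b1 stroke→J3
b2 stroke→I1
b3 stroke→J3
b4 stroke→J1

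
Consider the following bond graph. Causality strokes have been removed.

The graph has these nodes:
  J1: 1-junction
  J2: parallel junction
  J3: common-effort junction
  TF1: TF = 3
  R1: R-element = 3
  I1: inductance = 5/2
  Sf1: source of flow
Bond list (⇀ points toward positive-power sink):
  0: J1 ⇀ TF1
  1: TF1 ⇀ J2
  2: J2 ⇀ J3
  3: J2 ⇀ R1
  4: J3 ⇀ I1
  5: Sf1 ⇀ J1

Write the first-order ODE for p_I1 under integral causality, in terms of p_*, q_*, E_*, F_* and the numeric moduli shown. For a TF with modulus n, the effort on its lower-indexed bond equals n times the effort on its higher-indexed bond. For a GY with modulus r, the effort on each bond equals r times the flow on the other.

bond 5 stroke→Sf1  (Sf1 (Sf) sets flow on bond)
bond 0 stroke→J1  (J1 flow already set via bond 5)
bond 1 stroke→TF1  (TF TF1: opposite of bond 0)
bond 4 stroke→I1  (I1 integral (f out))
bond 2 stroke→J3  (only one effort-in slot at J3)
bond 3 stroke→J2  (J2 needs exactly one e-in)

dp_I1/dt = 9*F_Sf1 - 6*p_I1/5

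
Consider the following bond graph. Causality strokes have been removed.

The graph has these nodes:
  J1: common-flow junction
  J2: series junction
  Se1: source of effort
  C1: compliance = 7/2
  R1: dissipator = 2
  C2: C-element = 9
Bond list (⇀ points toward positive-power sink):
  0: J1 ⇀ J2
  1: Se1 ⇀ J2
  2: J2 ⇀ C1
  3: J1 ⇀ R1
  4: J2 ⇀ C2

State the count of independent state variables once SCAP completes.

2  (C1, C2 all integral)

#1 →J2  (Se1 (Se) sets effort on bond)
#2 →J2  (C1 integral (e out))
#4 →J2  (C2 integral (e out))
#0 →J1  (closing 1-jn rule on J2)
#3 →R1  (J1: last free bond brings flow in)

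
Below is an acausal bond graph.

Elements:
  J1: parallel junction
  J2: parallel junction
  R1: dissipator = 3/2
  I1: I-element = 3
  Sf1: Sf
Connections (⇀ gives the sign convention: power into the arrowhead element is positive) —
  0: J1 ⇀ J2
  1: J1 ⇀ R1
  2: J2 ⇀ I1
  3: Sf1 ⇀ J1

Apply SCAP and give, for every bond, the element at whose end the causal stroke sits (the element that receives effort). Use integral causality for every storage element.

bond 3 stroke→Sf1  (source Sf1 imposes f)
bond 2 stroke→I1  (prefer integral on I1)
bond 0 stroke→J2  (J2 needs exactly one e-in)
bond 1 stroke→J1  (J1 needs exactly one e-in)

b0 stroke→J2
b1 stroke→J1
b2 stroke→I1
b3 stroke→Sf1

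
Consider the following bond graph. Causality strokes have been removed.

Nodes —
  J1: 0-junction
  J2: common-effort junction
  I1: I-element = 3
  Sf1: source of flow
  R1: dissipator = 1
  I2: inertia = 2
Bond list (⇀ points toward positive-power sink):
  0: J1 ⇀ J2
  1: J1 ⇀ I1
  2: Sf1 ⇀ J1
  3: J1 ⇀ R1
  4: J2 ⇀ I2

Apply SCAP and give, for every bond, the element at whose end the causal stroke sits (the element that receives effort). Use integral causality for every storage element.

b0 |J2
b1 |I1
b2 |Sf1
b3 |J1
b4 |I2

b2 →Sf1  (Sf1 fixes flow; stroke at Sf1)
b1 →I1  (I1: I, integral causality)
b4 →I2  (I2 outputs flow p/I2)
b0 →J2  (closing 0-jn rule on J2)
b3 →J1  (J1: last free bond brings effort in)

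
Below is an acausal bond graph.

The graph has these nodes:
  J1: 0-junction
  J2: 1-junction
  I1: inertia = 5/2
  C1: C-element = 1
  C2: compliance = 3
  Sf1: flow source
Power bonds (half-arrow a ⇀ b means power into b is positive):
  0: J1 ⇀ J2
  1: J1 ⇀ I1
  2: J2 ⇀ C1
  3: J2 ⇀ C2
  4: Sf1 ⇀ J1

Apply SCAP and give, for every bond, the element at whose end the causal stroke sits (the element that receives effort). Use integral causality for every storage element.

β4 →Sf1  (Sf1: flow source, stroke at near end)
β1 →I1  (prefer integral on I1)
β0 →J1  (J1: last free bond brings effort in)
β2 →J2  (J2: bond 0 brought flow, rest push out)
β3 →J2  (common-f at J2 fixed by 0)

bond 0 →J1
bond 1 →I1
bond 2 →J2
bond 3 →J2
bond 4 →Sf1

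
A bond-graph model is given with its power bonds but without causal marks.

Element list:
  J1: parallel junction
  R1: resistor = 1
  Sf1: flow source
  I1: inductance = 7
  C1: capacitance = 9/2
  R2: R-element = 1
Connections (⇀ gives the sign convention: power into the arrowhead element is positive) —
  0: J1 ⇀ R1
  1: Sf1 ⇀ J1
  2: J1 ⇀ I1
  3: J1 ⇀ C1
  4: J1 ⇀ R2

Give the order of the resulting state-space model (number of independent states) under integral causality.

bond 1 stroke→Sf1  (Sf1 fixes flow; stroke at Sf1)
bond 2 stroke→I1  (I1 outputs flow p/I1)
bond 3 stroke→J1  (prefer integral on C1)
bond 0 stroke→R1  (common-e at J1 fixed by 3)
bond 4 stroke→R2  (J1 effort already set via bond 3)

2  (C1, I1 all integral)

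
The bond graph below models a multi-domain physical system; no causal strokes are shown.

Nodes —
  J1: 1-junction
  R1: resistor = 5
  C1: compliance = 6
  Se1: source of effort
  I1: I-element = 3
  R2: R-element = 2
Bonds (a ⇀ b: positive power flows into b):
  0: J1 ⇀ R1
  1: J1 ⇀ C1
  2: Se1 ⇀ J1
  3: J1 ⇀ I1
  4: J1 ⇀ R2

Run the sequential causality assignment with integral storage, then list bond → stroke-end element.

#2 |J1  (Se1 (Se) sets effort on bond)
#1 |J1  (C1 integral (e out))
#3 |I1  (I1 integral (f out))
#0 |J1  (J1 flow already set via bond 3)
#4 |J1  (1-jn J1 has f-setter on 3)

#0 stroke at J1
#1 stroke at J1
#2 stroke at J1
#3 stroke at I1
#4 stroke at J1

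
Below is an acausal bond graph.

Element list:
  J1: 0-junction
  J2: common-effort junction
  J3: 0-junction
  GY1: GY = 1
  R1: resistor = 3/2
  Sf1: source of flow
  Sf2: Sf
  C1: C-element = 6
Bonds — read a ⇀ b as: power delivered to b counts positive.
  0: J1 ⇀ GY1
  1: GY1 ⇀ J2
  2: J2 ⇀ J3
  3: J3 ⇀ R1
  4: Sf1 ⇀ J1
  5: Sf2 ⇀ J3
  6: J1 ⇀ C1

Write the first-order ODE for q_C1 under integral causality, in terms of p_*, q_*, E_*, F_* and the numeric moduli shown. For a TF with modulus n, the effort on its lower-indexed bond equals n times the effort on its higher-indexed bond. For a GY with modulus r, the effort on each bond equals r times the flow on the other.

dq_C1/dt = F_Sf1 - 3*F_Sf2/2 - q_C1/4

#4 |Sf1  (Sf1: flow source, stroke at near end)
#5 |Sf2  (source Sf2 imposes f)
#6 |J1  (prefer integral on C1)
#0 |GY1  (common-e at J1 fixed by 6)
#1 |GY1  (GY1 both-in/both-out from 0)
#2 |J2  (only one effort-in slot at J2)
#3 |J3  (J3: last free bond brings effort in)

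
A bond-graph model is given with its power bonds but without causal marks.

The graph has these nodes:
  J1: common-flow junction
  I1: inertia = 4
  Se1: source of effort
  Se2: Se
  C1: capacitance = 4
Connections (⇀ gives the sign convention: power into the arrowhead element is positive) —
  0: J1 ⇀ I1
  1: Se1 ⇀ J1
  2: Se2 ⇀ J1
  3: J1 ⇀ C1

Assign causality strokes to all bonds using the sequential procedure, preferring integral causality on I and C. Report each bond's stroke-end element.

#1 stroke→J1  (Se1 fixes effort; stroke away)
#2 stroke→J1  (Se2 (Se) sets effort on bond)
#0 stroke→I1  (I1: I, integral causality)
#3 stroke→J1  (J1 flow already set via bond 0)

b0 stroke at I1
b1 stroke at J1
b2 stroke at J1
b3 stroke at J1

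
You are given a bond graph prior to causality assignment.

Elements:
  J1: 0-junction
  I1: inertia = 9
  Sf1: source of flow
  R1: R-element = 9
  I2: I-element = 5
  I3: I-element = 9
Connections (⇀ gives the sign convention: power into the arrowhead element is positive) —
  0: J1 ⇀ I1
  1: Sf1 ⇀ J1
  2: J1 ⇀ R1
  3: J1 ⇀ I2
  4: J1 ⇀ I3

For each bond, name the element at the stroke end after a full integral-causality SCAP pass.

b1 |Sf1  (source Sf1 imposes f)
b0 |I1  (prefer integral on I1)
b3 |I2  (I2: I, integral causality)
b4 |I3  (I3 outputs flow p/I3)
b2 |J1  (closing 0-jn rule on J1)

b0 →I1
b1 →Sf1
b2 →J1
b3 →I2
b4 →I3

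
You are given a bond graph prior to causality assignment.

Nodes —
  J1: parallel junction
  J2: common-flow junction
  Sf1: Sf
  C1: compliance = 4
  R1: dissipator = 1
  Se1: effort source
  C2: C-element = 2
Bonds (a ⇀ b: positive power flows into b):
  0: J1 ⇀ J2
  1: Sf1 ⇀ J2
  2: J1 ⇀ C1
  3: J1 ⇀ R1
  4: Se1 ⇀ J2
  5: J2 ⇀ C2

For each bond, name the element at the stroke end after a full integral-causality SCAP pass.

β0 |J2
β1 |Sf1
β2 |J1
β3 |R1
β4 |J2
β5 |J2

#1 |Sf1  (Sf1 (Sf) sets flow on bond)
#4 |J2  (Se1 fixes effort; stroke away)
#0 |J2  (1-jn J2 has f-setter on 1)
#5 |J2  (common-f at J2 fixed by 1)
#2 |J1  (C1 outputs effort q/C1)
#3 |R1  (0-jn J1 has e-setter on 2)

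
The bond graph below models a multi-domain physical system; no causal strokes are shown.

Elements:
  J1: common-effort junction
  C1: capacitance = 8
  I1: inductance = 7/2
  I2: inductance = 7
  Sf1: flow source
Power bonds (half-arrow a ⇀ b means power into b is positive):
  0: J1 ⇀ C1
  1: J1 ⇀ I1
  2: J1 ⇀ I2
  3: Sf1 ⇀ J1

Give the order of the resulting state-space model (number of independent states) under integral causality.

3  (C1, I1, I2 all integral)

#3 stroke→Sf1  (Sf1: flow source, stroke at near end)
#0 stroke→J1  (prefer integral on C1)
#1 stroke→I1  (J1 effort already set via bond 0)
#2 stroke→I2  (common-e at J1 fixed by 0)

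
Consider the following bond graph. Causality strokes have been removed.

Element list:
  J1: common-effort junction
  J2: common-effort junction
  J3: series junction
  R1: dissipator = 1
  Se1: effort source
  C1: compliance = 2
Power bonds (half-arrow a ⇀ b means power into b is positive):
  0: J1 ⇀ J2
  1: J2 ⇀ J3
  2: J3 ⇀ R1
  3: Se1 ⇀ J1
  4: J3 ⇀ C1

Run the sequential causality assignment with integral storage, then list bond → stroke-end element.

bond 0 |J2
bond 1 |J3
bond 2 |R1
bond 3 |J1
bond 4 |J3

β3 |J1  (Se1 (Se) sets effort on bond)
β0 |J2  (common-e at J1 fixed by 3)
β1 |J3  (0-jn J2 has e-setter on 0)
β4 |J3  (C1 integral (e out))
β2 |R1  (J3: last free bond brings flow in)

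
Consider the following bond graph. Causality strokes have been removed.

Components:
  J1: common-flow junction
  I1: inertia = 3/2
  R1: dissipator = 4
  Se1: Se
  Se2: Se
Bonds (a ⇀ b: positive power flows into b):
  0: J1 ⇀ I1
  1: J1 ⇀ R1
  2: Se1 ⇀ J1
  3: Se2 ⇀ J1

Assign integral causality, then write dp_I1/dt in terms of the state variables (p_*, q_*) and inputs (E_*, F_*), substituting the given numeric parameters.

bond 2 stroke→J1  (Se1 fixes effort; stroke away)
bond 3 stroke→J1  (source Se2 imposes e)
bond 0 stroke→I1  (I1: I, integral causality)
bond 1 stroke→J1  (J1: bond 0 brought flow, rest push out)

dp_I1/dt = E_Se1 + E_Se2 - 8*p_I1/3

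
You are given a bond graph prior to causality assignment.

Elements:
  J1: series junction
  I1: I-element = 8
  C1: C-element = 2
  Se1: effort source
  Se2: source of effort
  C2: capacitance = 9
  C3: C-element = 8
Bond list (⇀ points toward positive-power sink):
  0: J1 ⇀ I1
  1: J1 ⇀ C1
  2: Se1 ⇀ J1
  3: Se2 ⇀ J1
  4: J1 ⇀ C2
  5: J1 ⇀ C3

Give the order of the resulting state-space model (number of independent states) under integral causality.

#2 stroke→J1  (Se1 (Se) sets effort on bond)
#3 stroke→J1  (Se2: effort source, stroke at far end)
#0 stroke→I1  (prefer integral on I1)
#1 stroke→J1  (J1 flow already set via bond 0)
#4 stroke→J1  (common-f at J1 fixed by 0)
#5 stroke→J1  (common-f at J1 fixed by 0)

4  (C1, C2, C3, I1 all integral)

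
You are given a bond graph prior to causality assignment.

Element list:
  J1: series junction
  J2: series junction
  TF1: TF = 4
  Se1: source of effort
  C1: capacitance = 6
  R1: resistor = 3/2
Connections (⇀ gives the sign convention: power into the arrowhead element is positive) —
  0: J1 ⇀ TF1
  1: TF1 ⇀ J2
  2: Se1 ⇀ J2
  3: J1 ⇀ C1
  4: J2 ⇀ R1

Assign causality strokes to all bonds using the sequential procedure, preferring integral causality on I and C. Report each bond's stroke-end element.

#2 stroke→J2  (Se1 (Se) sets effort on bond)
#3 stroke→J1  (C1 integral (e out))
#0 stroke→TF1  (only one flow-in slot at J1)
#1 stroke→J2  (TF TF1: opposite of bond 0)
#4 stroke→R1  (only one flow-in slot at J2)

#0 stroke→TF1
#1 stroke→J2
#2 stroke→J2
#3 stroke→J1
#4 stroke→R1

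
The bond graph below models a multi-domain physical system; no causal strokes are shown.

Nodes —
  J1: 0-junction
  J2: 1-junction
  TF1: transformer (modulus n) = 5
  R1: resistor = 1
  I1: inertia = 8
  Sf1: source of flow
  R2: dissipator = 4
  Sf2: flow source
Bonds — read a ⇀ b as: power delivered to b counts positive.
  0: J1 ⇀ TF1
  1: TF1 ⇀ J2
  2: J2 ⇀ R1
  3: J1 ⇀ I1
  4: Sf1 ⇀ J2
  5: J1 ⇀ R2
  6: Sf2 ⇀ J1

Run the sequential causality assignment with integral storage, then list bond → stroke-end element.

#4 stroke→Sf1  (Sf1: flow source, stroke at near end)
#6 stroke→Sf2  (Sf2: flow source, stroke at near end)
#1 stroke→J2  (1-jn J2 has f-setter on 4)
#2 stroke→J2  (J2: bond 4 brought flow, rest push out)
#0 stroke→TF1  (TF TF1: opposite of bond 1)
#3 stroke→I1  (I1 outputs flow p/I1)
#5 stroke→J1  (J1: last free bond brings effort in)

β0 |TF1
β1 |J2
β2 |J2
β3 |I1
β4 |Sf1
β5 |J1
β6 |Sf2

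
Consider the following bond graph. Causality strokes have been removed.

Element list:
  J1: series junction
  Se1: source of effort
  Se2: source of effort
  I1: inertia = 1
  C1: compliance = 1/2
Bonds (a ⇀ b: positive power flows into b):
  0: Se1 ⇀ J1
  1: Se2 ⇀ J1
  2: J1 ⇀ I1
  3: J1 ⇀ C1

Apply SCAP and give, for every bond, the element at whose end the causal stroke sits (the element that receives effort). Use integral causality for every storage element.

β0 stroke at J1
β1 stroke at J1
β2 stroke at I1
β3 stroke at J1

b0 →J1  (source Se1 imposes e)
b1 →J1  (source Se2 imposes e)
b2 →I1  (I1: I, integral causality)
b3 →J1  (J1 flow already set via bond 2)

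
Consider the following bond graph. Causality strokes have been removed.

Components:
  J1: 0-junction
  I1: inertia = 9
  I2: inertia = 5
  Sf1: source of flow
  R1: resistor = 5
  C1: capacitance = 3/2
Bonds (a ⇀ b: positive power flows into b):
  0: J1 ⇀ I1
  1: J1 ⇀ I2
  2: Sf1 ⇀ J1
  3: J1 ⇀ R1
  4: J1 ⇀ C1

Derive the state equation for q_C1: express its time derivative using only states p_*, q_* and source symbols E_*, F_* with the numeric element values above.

#2 stroke at Sf1  (Sf1 (Sf) sets flow on bond)
#0 stroke at I1  (prefer integral on I1)
#1 stroke at I2  (I2: I, integral causality)
#4 stroke at J1  (C1 integral (e out))
#3 stroke at R1  (0-jn J1 has e-setter on 4)

dq_C1/dt = F_Sf1 - p_I1/9 - p_I2/5 - 2*q_C1/15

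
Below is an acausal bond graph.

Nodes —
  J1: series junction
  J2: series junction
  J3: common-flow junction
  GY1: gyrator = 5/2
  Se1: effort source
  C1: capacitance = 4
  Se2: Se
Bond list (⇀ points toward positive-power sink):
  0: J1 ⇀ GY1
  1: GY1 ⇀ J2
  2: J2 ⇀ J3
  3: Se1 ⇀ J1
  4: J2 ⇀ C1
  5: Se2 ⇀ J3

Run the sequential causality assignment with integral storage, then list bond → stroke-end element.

#0 →GY1
#1 →GY1
#2 →J2
#3 →J1
#4 →J2
#5 →J3

β3 stroke→J1  (source Se1 imposes e)
β5 stroke→J3  (Se2 (Se) sets effort on bond)
β0 stroke→GY1  (only one flow-in slot at J1)
β2 stroke→J2  (J3: last free bond brings flow in)
β1 stroke→GY1  (through GY1, causality inverts; strokes same side of GY1)
β4 stroke→J2  (1-jn J2 has f-setter on 1)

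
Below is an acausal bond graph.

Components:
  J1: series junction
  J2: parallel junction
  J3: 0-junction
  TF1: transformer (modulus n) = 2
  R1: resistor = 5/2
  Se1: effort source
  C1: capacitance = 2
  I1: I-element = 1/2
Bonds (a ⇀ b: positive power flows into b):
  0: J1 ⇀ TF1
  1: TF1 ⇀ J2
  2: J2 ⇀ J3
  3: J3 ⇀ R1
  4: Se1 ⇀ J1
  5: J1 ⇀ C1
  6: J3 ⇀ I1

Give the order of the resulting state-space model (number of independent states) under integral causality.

2  (C1, I1 all integral)

#4 |J1  (source Se1 imposes e)
#5 |J1  (prefer integral on C1)
#0 |TF1  (J1 needs exactly one f-in)
#1 |J2  (through TF1, causality passes straight; one stroke at TF1)
#2 |J3  (0-jn J2 has e-setter on 1)
#3 |R1  (J3 effort already set via bond 2)
#6 |I1  (0-jn J3 has e-setter on 2)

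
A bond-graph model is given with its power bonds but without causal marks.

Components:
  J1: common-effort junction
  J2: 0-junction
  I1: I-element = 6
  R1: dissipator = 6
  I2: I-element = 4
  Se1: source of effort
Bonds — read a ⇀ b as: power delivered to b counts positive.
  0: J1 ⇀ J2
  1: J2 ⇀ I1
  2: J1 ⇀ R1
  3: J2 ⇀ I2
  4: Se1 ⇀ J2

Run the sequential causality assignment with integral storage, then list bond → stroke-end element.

β0 →J1
β1 →I1
β2 →R1
β3 →I2
β4 →J2

β4 stroke→J2  (Se1 fixes effort; stroke away)
β0 stroke→J1  (J2 effort already set via bond 4)
β1 stroke→I1  (J2 effort already set via bond 4)
β3 stroke→I2  (common-e at J2 fixed by 4)
β2 stroke→R1  (J1 effort already set via bond 0)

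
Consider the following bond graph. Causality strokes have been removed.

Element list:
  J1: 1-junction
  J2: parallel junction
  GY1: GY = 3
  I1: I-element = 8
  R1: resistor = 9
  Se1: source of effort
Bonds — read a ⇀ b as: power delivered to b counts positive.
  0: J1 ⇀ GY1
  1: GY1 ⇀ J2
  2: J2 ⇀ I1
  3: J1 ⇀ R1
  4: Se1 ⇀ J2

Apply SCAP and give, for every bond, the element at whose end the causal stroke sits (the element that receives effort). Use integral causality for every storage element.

bond 0 stroke→GY1
bond 1 stroke→GY1
bond 2 stroke→I1
bond 3 stroke→J1
bond 4 stroke→J2

#4 stroke→J2  (Se1: effort source, stroke at far end)
#1 stroke→GY1  (J2: bond 4 brought effort, rest push out)
#2 stroke→I1  (J2: bond 4 brought effort, rest push out)
#0 stroke→GY1  (GY1 both-in/both-out from 1)
#3 stroke→J1  (J1: bond 0 brought flow, rest push out)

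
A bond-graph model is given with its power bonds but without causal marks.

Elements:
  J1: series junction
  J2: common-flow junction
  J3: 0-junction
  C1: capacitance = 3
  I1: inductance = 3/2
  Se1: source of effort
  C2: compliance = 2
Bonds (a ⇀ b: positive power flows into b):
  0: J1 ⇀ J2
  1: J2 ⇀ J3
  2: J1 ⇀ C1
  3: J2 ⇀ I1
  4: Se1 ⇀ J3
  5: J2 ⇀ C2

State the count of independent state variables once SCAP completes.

b4 stroke→J3  (Se1: effort source, stroke at far end)
b1 stroke→J2  (J3: bond 4 brought effort, rest push out)
b2 stroke→J1  (C1: C, integral causality)
b0 stroke→J2  (only one flow-in slot at J1)
b3 stroke→I1  (I1: I, integral causality)
b5 stroke→J2  (common-f at J2 fixed by 3)

3  (C1, C2, I1 all integral)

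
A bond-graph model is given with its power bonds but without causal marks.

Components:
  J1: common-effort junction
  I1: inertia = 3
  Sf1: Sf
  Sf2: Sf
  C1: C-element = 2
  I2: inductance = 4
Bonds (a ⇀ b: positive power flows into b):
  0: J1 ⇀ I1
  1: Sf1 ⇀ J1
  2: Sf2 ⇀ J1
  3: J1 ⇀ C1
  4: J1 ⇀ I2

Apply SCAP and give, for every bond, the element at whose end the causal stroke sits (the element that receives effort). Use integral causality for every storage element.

β0 →I1
β1 →Sf1
β2 →Sf2
β3 →J1
β4 →I2

β1 |Sf1  (Sf1 fixes flow; stroke at Sf1)
β2 |Sf2  (source Sf2 imposes f)
β0 |I1  (I1: I, integral causality)
β3 |J1  (C1 outputs effort q/C1)
β4 |I2  (J1: bond 3 brought effort, rest push out)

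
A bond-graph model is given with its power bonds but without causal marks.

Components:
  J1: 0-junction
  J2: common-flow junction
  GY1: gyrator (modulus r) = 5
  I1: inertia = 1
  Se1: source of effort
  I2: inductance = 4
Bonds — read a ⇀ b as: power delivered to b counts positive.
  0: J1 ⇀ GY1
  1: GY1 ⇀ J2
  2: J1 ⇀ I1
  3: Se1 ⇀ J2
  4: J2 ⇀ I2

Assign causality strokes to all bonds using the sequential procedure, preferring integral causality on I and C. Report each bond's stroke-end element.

b3 stroke→J2  (Se1 (Se) sets effort on bond)
b2 stroke→I1  (prefer integral on I1)
b0 stroke→J1  (J1 needs exactly one e-in)
b1 stroke→J2  (GY GY1: same side as bond 0)
b4 stroke→I2  (only one flow-in slot at J2)

β0 stroke→J1
β1 stroke→J2
β2 stroke→I1
β3 stroke→J2
β4 stroke→I2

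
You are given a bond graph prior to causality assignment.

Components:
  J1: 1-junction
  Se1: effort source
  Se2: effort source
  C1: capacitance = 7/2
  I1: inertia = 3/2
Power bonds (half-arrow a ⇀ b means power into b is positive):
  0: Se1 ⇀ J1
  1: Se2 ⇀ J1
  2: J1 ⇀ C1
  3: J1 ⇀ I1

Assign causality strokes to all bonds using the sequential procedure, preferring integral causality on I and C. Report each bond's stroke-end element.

β0 stroke at J1  (source Se1 imposes e)
β1 stroke at J1  (Se2 fixes effort; stroke away)
β2 stroke at J1  (C1 outputs effort q/C1)
β3 stroke at I1  (closing 1-jn rule on J1)

bond 0 stroke at J1
bond 1 stroke at J1
bond 2 stroke at J1
bond 3 stroke at I1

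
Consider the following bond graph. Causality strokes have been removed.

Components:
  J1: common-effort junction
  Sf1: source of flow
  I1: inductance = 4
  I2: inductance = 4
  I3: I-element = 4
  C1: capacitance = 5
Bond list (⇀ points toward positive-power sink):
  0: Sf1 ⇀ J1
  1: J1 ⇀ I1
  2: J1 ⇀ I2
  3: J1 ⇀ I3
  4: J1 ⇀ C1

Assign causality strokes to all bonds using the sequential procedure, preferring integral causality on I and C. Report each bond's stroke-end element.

#0 →Sf1  (Sf1: flow source, stroke at near end)
#1 →I1  (I1 outputs flow p/I1)
#2 →I2  (I2 integral (f out))
#3 →I3  (prefer integral on I3)
#4 →J1  (J1: last free bond brings effort in)

bond 0 →Sf1
bond 1 →I1
bond 2 →I2
bond 3 →I3
bond 4 →J1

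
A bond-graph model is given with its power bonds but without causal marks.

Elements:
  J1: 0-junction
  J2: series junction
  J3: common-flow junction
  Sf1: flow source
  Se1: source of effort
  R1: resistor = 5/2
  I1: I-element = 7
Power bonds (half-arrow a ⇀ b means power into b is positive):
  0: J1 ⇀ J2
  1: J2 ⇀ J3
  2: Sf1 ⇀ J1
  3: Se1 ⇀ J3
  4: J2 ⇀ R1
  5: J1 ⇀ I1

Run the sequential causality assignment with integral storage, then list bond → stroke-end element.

bond 0 →J1
bond 1 →J2
bond 2 →Sf1
bond 3 →J3
bond 4 →J2
bond 5 →I1

bond 2 stroke→Sf1  (source Sf1 imposes f)
bond 3 stroke→J3  (source Se1 imposes e)
bond 1 stroke→J2  (J3: last free bond brings flow in)
bond 5 stroke→I1  (prefer integral on I1)
bond 0 stroke→J1  (only one effort-in slot at J1)
bond 4 stroke→J2  (1-jn J2 has f-setter on 0)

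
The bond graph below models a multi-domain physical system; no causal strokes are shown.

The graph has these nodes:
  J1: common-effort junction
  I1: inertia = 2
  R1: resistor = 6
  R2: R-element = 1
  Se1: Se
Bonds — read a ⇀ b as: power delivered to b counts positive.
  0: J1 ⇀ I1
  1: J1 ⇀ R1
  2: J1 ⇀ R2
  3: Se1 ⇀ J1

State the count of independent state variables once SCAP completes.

1  (I1 all integral)

b3 |J1  (Se1 (Se) sets effort on bond)
b0 |I1  (0-jn J1 has e-setter on 3)
b1 |R1  (J1 effort already set via bond 3)
b2 |R2  (0-jn J1 has e-setter on 3)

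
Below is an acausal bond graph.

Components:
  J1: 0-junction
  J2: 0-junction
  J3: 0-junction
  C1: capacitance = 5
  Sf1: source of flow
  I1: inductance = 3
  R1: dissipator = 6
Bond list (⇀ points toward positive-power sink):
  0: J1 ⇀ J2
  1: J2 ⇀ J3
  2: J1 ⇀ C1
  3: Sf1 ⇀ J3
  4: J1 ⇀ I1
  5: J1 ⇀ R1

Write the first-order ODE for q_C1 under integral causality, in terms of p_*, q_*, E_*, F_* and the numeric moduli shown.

dq_C1/dt = F_Sf1 - p_I1/3 - q_C1/30

β3 stroke at Sf1  (Sf1 (Sf) sets flow on bond)
β1 stroke at J3  (closing 0-jn rule on J3)
β0 stroke at J2  (only one effort-in slot at J2)
β2 stroke at J1  (C1 integral (e out))
β4 stroke at I1  (J1: bond 2 brought effort, rest push out)
β5 stroke at R1  (J1: bond 2 brought effort, rest push out)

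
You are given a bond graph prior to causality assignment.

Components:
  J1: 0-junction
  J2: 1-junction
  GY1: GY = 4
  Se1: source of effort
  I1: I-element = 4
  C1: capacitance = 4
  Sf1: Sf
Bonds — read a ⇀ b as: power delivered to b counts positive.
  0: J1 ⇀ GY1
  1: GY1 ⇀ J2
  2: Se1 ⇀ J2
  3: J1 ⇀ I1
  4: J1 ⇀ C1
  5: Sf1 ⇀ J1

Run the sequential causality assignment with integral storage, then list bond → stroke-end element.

#0 |GY1
#1 |GY1
#2 |J2
#3 |I1
#4 |J1
#5 |Sf1

β2 stroke→J2  (Se1 fixes effort; stroke away)
β5 stroke→Sf1  (Sf1: flow source, stroke at near end)
β1 stroke→GY1  (closing 1-jn rule on J2)
β0 stroke→GY1  (through GY1, causality inverts; strokes same side of GY1)
β3 stroke→I1  (I1 outputs flow p/I1)
β4 stroke→J1  (only one effort-in slot at J1)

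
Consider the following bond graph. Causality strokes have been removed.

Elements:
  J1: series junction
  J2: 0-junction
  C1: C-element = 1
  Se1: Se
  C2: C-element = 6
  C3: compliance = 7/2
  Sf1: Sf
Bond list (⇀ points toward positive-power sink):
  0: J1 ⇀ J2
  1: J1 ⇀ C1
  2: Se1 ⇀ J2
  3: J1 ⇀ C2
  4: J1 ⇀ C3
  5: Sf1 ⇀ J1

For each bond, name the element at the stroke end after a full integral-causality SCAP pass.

b0 stroke→J1
b1 stroke→J1
b2 stroke→J2
b3 stroke→J1
b4 stroke→J1
b5 stroke→Sf1

bond 2 |J2  (Se1: effort source, stroke at far end)
bond 5 |Sf1  (Sf1 fixes flow; stroke at Sf1)
bond 0 |J1  (common-f at J1 fixed by 5)
bond 1 |J1  (J1: bond 5 brought flow, rest push out)
bond 3 |J1  (J1 flow already set via bond 5)
bond 4 |J1  (J1 flow already set via bond 5)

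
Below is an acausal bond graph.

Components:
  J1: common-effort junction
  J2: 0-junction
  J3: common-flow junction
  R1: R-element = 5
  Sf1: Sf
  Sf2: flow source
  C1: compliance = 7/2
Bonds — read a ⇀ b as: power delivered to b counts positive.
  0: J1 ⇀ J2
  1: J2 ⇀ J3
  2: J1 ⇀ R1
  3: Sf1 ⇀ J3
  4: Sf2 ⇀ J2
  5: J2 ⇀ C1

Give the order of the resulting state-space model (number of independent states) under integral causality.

#3 |Sf1  (Sf1 fixes flow; stroke at Sf1)
#4 |Sf2  (Sf2: flow source, stroke at near end)
#1 |J3  (J3: bond 3 brought flow, rest push out)
#5 |J2  (C1 integral (e out))
#0 |J1  (common-e at J2 fixed by 5)
#2 |R1  (J1: bond 0 brought effort, rest push out)

1  (C1 all integral)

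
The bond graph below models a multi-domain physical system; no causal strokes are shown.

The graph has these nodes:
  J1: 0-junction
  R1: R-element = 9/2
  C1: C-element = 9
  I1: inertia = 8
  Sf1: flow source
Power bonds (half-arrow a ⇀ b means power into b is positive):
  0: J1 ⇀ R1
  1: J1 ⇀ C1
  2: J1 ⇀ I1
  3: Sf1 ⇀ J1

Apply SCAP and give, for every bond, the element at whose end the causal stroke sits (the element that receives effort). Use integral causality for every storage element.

β3 |Sf1  (source Sf1 imposes f)
β1 |J1  (C1: C, integral causality)
β0 |R1  (0-jn J1 has e-setter on 1)
β2 |I1  (0-jn J1 has e-setter on 1)

b0 stroke at R1
b1 stroke at J1
b2 stroke at I1
b3 stroke at Sf1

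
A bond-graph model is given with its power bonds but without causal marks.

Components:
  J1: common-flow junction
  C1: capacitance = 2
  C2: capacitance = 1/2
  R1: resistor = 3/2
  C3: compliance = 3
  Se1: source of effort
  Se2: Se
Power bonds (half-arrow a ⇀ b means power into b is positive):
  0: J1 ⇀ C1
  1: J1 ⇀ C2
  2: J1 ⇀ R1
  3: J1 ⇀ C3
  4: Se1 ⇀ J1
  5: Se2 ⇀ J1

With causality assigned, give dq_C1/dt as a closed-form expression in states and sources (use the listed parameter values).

dq_C1/dt = 2*E_Se1/3 + 2*E_Se2/3 - q_C1/3 - 4*q_C2/3 - 2*q_C3/9

bond 4 →J1  (Se1 fixes effort; stroke away)
bond 5 →J1  (Se2 fixes effort; stroke away)
bond 0 →J1  (C1 integral (e out))
bond 1 →J1  (C2 integral (e out))
bond 3 →J1  (C3 integral (e out))
bond 2 →R1  (J1: last free bond brings flow in)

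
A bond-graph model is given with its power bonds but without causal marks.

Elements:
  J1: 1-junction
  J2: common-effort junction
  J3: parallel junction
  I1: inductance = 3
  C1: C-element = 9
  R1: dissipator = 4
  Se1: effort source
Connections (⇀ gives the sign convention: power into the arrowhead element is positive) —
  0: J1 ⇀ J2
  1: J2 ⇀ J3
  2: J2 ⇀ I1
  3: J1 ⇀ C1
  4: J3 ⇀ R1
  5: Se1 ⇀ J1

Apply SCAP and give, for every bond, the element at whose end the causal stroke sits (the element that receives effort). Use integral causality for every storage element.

#0 stroke→J2
#1 stroke→J3
#2 stroke→I1
#3 stroke→J1
#4 stroke→R1
#5 stroke→J1

bond 5 →J1  (Se1 (Se) sets effort on bond)
bond 2 →I1  (I1 outputs flow p/I1)
bond 3 →J1  (C1 integral (e out))
bond 0 →J2  (closing 1-jn rule on J1)
bond 1 →J3  (J2: bond 0 brought effort, rest push out)
bond 4 →R1  (J3: bond 1 brought effort, rest push out)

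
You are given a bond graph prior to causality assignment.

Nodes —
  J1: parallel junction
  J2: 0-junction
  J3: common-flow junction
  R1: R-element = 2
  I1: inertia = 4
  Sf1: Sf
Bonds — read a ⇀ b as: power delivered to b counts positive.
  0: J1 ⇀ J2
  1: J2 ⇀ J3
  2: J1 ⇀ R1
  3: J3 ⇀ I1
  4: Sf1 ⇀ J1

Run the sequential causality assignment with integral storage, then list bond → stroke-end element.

bond 4 →Sf1  (source Sf1 imposes f)
bond 3 →I1  (prefer integral on I1)
bond 1 →J3  (common-f at J3 fixed by 3)
bond 0 →J2  (only one effort-in slot at J2)
bond 2 →J1  (J1: last free bond brings effort in)

b0 |J2
b1 |J3
b2 |J1
b3 |I1
b4 |Sf1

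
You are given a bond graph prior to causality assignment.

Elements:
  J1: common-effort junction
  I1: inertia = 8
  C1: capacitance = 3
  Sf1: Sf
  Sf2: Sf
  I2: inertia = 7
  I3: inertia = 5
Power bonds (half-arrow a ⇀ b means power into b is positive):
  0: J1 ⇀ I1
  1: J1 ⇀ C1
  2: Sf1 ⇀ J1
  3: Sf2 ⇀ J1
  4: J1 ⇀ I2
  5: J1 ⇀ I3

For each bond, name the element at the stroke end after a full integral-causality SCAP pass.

b0 stroke at I1
b1 stroke at J1
b2 stroke at Sf1
b3 stroke at Sf2
b4 stroke at I2
b5 stroke at I3

#2 |Sf1  (Sf1: flow source, stroke at near end)
#3 |Sf2  (Sf2 fixes flow; stroke at Sf2)
#0 |I1  (I1: I, integral causality)
#1 |J1  (C1 integral (e out))
#4 |I2  (J1: bond 1 brought effort, rest push out)
#5 |I3  (common-e at J1 fixed by 1)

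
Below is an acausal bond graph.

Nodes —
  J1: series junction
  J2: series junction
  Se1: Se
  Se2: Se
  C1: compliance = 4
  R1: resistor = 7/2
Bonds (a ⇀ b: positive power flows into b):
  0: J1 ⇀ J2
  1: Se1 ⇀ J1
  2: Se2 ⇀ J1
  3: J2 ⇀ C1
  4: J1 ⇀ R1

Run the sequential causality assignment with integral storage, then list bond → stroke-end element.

β1 stroke at J1  (source Se1 imposes e)
β2 stroke at J1  (Se2: effort source, stroke at far end)
β3 stroke at J2  (C1: C, integral causality)
β0 stroke at J1  (only one flow-in slot at J2)
β4 stroke at R1  (closing 1-jn rule on J1)

#0 stroke at J1
#1 stroke at J1
#2 stroke at J1
#3 stroke at J2
#4 stroke at R1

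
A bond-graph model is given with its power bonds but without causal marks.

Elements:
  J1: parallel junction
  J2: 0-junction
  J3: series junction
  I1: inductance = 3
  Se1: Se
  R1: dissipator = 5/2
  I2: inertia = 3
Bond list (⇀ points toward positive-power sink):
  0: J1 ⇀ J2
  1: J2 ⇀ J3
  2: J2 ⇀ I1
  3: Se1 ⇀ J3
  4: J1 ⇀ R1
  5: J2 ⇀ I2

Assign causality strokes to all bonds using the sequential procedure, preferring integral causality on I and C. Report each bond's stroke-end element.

#0 stroke→J1
#1 stroke→J2
#2 stroke→I1
#3 stroke→J3
#4 stroke→R1
#5 stroke→I2

b3 stroke at J3  (source Se1 imposes e)
b1 stroke at J2  (J3 needs exactly one f-in)
b0 stroke at J1  (common-e at J2 fixed by 1)
b2 stroke at I1  (J2: bond 1 brought effort, rest push out)
b5 stroke at I2  (J2 effort already set via bond 1)
b4 stroke at R1  (J1 effort already set via bond 0)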